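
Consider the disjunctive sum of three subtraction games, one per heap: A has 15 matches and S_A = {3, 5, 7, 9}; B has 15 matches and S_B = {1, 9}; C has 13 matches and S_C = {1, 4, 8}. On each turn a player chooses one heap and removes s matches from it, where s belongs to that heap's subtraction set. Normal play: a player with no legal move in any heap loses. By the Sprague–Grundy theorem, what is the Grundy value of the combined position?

1

Heap A, S = {3, 5, 7, 9}:
n :  0  1  2  3  4  5  6  7  8  9 10 11 12 13 14 15
G :  0  0  0  1  1  1  2  2  2  3  3  3  0  0  0  1
G_A(15) = 1.
Heap B, S = {1, 9}:
n :  0  1  2  3  4  5  6  7  8  9 10 11 12 13 14 15
G :  0  1  0  1  0  1  0  1  0  1  0  1  0  1  0  1
G_B(15) = 1.
Heap C, S = {1, 4, 8}:
n :  0  1  2  3  4  5  6  7  8  9 10 11 12 13
G :  0  1  0  1  2  0  1  0  1  2  3  2  0  1
G_C(13) = 1.
Combined Grundy value = 1 ⊕ 1 ⊕ 1 = 1.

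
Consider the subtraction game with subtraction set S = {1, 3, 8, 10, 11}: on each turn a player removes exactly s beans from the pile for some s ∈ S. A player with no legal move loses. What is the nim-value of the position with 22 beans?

0

G(0) = 0
G(1) = mex{0} = 1
G(2) = mex{1} = 0
G(3) = mex{0,0} = 1
G(4) = mex{1,1} = 0
G(5) = mex{0,0} = 1
G(6) = mex{1,1} = 0
G(7) = mex{0,0} = 1
G(8) = mex{1,1,0} = 2
G(9) = mex{2,0,1} = 3
G(10) = mex{3,1,0,0} = 2
G(11) = mex{2,2,1,1,0} = 3
G(12) = mex{3,3,0,0,1} = 2
G(13) = mex{2,2,1,1,0} = 3
G(14) = mex{3,3,0,0,1} = 2
G(15) = mex{2,2,1,1,0} = 3
G(16) = mex{3,3,2,0,1} = 4
G(17) = mex{4,2,3,1,0} = 5
G(18) = mex{5,3,2,2,1} = 0
G(19) = mex{0,4,3,3,2} = 1
G(20) = mex{1,5,2,2,3} = 0
G(21) = mex{0,0,3,3,2} = 1
G(22) = mex{1,1,2,2,3} = 0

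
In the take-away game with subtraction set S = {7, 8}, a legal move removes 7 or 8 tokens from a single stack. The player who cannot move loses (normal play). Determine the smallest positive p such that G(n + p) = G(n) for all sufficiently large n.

n :  0  1  2  3  4  5  6  7  8  9 10 11 12 13 14 15 16 17 18 19 20 21 22 23 24 25 26 27 28 29 30 31
G :  0  0  0  0  0  0  0  1  1  1  1  1  1  1  2  0  0  0  0  0  0  0  1  1  1  1  1  1  1  2  0  0
G(n+15) = G(n) holds for n = 0,…,7 (a full window of length max(S) = 8), so the sequence is purely periodic with period 15.

15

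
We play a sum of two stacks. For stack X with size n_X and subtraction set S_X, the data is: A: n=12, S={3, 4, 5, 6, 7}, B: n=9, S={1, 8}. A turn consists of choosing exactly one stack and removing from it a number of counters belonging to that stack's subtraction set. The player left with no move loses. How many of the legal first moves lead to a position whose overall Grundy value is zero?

0

Stack A, S = {3, 4, 5, 6, 7}:
G(0) = 0
G(1) = mex{} = 0
G(2) = mex{} = 0
G(3) = mex{0} = 1
G(4) = mex{0,0} = 1
G(5) = mex{0,0,0} = 1
G(6) = mex{1,0,0,0} = 2
G(7) = mex{1,1,0,0,0} = 2
G(8) = mex{1,1,1,0,0} = 2
G(9) = mex{2,1,1,1,0} = 3
G(10) = mex{2,2,1,1,1} = 0
G(11) = mex{2,2,2,1,1} = 0
G(12) = mex{3,2,2,2,1} = 0
G_A(12) = 0.
Stack B, S = {1, 8}:
G(0) = 0
G(1) = mex{0} = 1
G(2) = mex{1} = 0
G(3) = mex{0} = 1
G(4) = mex{1} = 0
G(5) = mex{0} = 1
G(6) = mex{1} = 0
G(7) = mex{0} = 1
G(8) = mex{1,0} = 2
G(9) = mex{2,1} = 0
G_B(9) = 0.
Combined Grundy value = 0 ⊕ 0 = 0.
A winning move leaves total XOR = 0, i.e. changes one component's Grundy value g to g ⊕ X where X is the current total.
Stack A: target g' = 0⊕0 = 0, but every legal move changes the Grundy value (mex property), so 0 moves.
Stack B: target g' = 0⊕0 = 0, but every legal move changes the Grundy value (mex property), so 0 moves.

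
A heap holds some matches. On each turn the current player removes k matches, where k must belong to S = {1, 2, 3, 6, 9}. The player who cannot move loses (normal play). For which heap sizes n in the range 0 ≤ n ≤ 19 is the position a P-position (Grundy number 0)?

0, 4, 8, 12, 16

G(0) = 0
G(1) = mex{0} = 1
G(2) = mex{1,0} = 2
G(3) = mex{2,1,0} = 3
G(4) = mex{3,2,1} = 0
G(5) = mex{0,3,2} = 1
G(6) = mex{1,0,3,0} = 2
G(7) = mex{2,1,0,1} = 3
G(8) = mex{3,2,1,2} = 0
G(9) = mex{0,3,2,3,0} = 1
G(10) = mex{1,0,3,0,1} = 2
G(11) = mex{2,1,0,1,2} = 3
G(12) = mex{3,2,1,2,3} = 0
G(13) = mex{0,3,2,3,0} = 1
G(14) = mex{1,0,3,0,1} = 2
G(15) = mex{2,1,0,1,2} = 3
G(16) = mex{3,2,1,2,3} = 0
G(17) = mex{0,3,2,3,0} = 1
G(18) = mex{1,0,3,0,1} = 2
G(19) = mex{2,1,0,1,2} = 3
P-positions are exactly the n with G(n) = 0.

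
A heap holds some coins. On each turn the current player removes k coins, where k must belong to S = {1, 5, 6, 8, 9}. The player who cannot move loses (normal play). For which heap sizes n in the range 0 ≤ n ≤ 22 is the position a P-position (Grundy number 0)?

G(0) = 0
G(1) = mex{0} = 1
G(2) = mex{1} = 0
G(3) = mex{0} = 1
G(4) = mex{1} = 0
G(5) = mex{0,0} = 1
G(6) = mex{1,1,0} = 2
G(7) = mex{2,0,1} = 3
G(8) = mex{3,1,0,0} = 2
G(9) = mex{2,0,1,1,0} = 3
G(10) = mex{3,1,0,0,1} = 2
G(11) = mex{2,2,1,1,0} = 3
G(12) = mex{3,3,2,0,1} = 4
G(13) = mex{4,2,3,1,0} = 5
G(14) = mex{5,3,2,2,1} = 0
G(15) = mex{0,2,3,3,2} = 1
G(16) = mex{1,3,2,2,3} = 0
G(17) = mex{0,4,3,3,2} = 1
G(18) = mex{1,5,4,2,3} = 0
G(19) = mex{0,0,5,3,2} = 1
G(20) = mex{1,1,0,4,3} = 2
G(21) = mex{2,0,1,5,4} = 3
G(22) = mex{3,1,0,0,5} = 2
P-positions are exactly the n with G(n) = 0.

0, 2, 4, 14, 16, 18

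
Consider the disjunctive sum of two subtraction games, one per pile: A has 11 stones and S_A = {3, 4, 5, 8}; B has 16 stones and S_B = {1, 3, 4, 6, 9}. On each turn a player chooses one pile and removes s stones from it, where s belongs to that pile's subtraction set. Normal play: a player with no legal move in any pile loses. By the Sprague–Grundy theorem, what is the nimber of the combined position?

Pile A, S = {3, 4, 5, 8}:
G(0) = 0
G(1) = mex{} = 0
G(2) = mex{} = 0
G(3) = mex{0} = 1
G(4) = mex{0,0} = 1
G(5) = mex{0,0,0} = 1
G(6) = mex{1,0,0} = 2
G(7) = mex{1,1,0} = 2
G(8) = mex{1,1,1,0} = 2
G(9) = mex{2,1,1,0} = 3
G(10) = mex{2,2,1,0} = 3
G(11) = mex{2,2,2,1} = 0
G_A(11) = 0.
Pile B, S = {1, 3, 4, 6, 9}:
n :  0  1  2  3  4  5  6  7  8  9 10 11 12 13 14 15 16
G :  0  1  0  1  2  3  2  0  1  4  3  2  0  1  0  1  2
G_B(16) = 2.
Combined Grundy value = 0 ⊕ 2 = 2.

2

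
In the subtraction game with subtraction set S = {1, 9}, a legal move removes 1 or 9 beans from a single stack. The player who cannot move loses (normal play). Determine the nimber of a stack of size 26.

n :  0  1  2  3  4  5  6  7  8  9 10 11 12 13 14 15 16 17 18 19 20 21 22 23 24 25 26
G :  0  1  0  1  0  1  0  1  0  1  0  1  0  1  0  1  0  1  0  1  0  1  0  1  0  1  0

0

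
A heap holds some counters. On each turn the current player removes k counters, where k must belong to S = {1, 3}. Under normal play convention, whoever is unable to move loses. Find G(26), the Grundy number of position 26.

0

G(0) = 0
G(1) = mex{0} = 1
G(2) = mex{1} = 0
G(3) = mex{0,0} = 1
G(4) = mex{1,1} = 0
G(5) = mex{0,0} = 1
G(6) = mex{1,1} = 0
G(7) = mex{0,0} = 1
G(8) = mex{1,1} = 0
G(9) = mex{0,0} = 1
G(10) = mex{1,1} = 0
G(11) = mex{0,0} = 1
G(12) = mex{1,1} = 0
G(13) = mex{0,0} = 1
G(14) = mex{1,1} = 0
G(15) = mex{0,0} = 1
G(16) = mex{1,1} = 0
G(17) = mex{0,0} = 1
G(18) = mex{1,1} = 0
G(19) = mex{0,0} = 1
G(20) = mex{1,1} = 0
G(21) = mex{0,0} = 1
G(22) = mex{1,1} = 0
G(23) = mex{0,0} = 1
G(24) = mex{1,1} = 0
G(25) = mex{0,0} = 1
G(26) = mex{1,1} = 0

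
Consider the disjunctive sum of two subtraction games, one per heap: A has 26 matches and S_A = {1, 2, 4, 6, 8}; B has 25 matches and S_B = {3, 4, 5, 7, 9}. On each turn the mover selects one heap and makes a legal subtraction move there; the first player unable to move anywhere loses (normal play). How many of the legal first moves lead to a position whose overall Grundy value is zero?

3

Heap A, S = {1, 2, 4, 6, 8}:
n :  0  1  2  3  4  5  6  7  8  9 10 11 12 13 14 15 16 17 18 19 20 21 22 23 24 25 26
G :  0  1  2  0  1  2  3  4  5  3  0  1  2  0  1  2  3  4  5  3  0  1  2  0  1  2  3
G_A(26) = 3.
Heap B, S = {3, 4, 5, 7, 9}:
n :  0  1  2  3  4  5  6  7  8  9 10 11 12 13 14 15 16 17 18 19 20 21 22 23 24 25
G :  0  0  0  1  1  1  2  2  2  3  3  3  0  0  0  1  1  1  2  2  2  3  3  3  0  0
G_B(25) = 0.
Combined Grundy value = 3 ⊕ 0 = 3.
A winning move leaves total XOR = 0, i.e. changes one component's Grundy value g to g ⊕ X where X is the current total.
Heap A: need g' = 3⊕3 = 0. Options: 26−1→G=2, 26−2→G=1, 26−4→G=2, 26−6→G=0, 26−8→G=5. Hits: 1.
Heap B: need g' = 0⊕3 = 3. Options: 25−3→G=3, 25−4→G=3, 25−5→G=2, 25−7→G=2, 25−9→G=1. Hits: 2.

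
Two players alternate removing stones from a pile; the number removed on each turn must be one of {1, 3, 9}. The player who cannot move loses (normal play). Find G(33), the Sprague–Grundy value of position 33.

1

n :  0  1  2  3  4  5  6  7  8  9 10 11 12 13 14 15 16 17 18 19 20 21 22 23 24 25 26 27 28 29 30 31 32 33
G :  0  1  0  1  0  1  0  1  0  1  0  1  0  1  0  1  0  1  0  1  0  1  0  1  0  1  0  1  0  1  0  1  0  1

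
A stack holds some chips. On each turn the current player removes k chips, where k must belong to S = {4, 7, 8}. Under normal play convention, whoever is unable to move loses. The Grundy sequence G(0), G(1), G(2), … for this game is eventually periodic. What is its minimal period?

12

G(0) = 0
G(1) = mex{} = 0
G(2) = mex{} = 0
G(3) = mex{} = 0
G(4) = mex{0} = 1
G(5) = mex{0} = 1
G(6) = mex{0} = 1
G(7) = mex{0,0} = 1
G(8) = mex{1,0,0} = 2
G(9) = mex{1,0,0} = 2
G(10) = mex{1,0,0} = 2
G(11) = mex{1,1,0} = 2
G(12) = mex{2,1,1} = 0
G(13) = mex{2,1,1} = 0
G(14) = mex{2,1,1} = 0
G(15) = mex{2,2,1} = 0
G(16) = mex{0,2,2} = 1
G(17) = mex{0,2,2} = 1
G(18) = mex{0,2,2} = 1
G(19) = mex{0,0,2} = 1
G(20) = mex{1,0,0} = 2
G(21) = mex{1,0,0} = 2
G(22) = mex{1,0,0} = 2
G(23) = mex{1,1,0} = 2
G(24) = mex{2,1,1} = 0
G(25) = mex{2,1,1} = 0
G(n+12) = G(n) holds for n = 0,…,7 (a full window of length max(S) = 8), so the sequence is purely periodic with period 12.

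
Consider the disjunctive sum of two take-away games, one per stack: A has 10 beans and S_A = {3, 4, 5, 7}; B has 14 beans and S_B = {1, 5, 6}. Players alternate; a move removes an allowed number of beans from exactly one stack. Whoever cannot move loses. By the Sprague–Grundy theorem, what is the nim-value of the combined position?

1

Stack A, S = {3, 4, 5, 7}:
n :  0  1  2  3  4  5  6  7  8  9 10
G :  0  0  0  1  1  1  2  2  2  3  0
G_A(10) = 0.
Stack B, S = {1, 5, 6}:
n :  0  1  2  3  4  5  6  7  8  9 10 11 12 13 14
G :  0  1  0  1  0  1  2  3  2  3  2  0  1  0  1
G_B(14) = 1.
Combined Grundy value = 0 ⊕ 1 = 1.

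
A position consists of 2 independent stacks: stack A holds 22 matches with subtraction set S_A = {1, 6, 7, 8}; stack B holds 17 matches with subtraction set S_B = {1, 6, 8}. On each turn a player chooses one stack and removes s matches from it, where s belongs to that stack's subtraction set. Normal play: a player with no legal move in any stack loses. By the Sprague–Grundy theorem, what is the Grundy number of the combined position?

Stack A, S = {1, 6, 7, 8}:
G(0) = 0
G(1) = mex{0} = 1
G(2) = mex{1} = 0
G(3) = mex{0} = 1
G(4) = mex{1} = 0
G(5) = mex{0} = 1
G(6) = mex{1,0} = 2
G(7) = mex{2,1,0} = 3
G(8) = mex{3,0,1,0} = 2
G(9) = mex{2,1,0,1} = 3
G(10) = mex{3,0,1,0} = 2
G(11) = mex{2,1,0,1} = 3
G(12) = mex{3,2,1,0} = 4
G(13) = mex{4,3,2,1} = 0
G(14) = mex{0,2,3,2} = 1
G(15) = mex{1,3,2,3} = 0
G(16) = mex{0,2,3,2} = 1
G(17) = mex{1,3,2,3} = 0
G(18) = mex{0,4,3,2} = 1
G(19) = mex{1,0,4,3} = 2
G(20) = mex{2,1,0,4} = 3
G(21) = mex{3,0,1,0} = 2
G(22) = mex{2,1,0,1} = 3
G_A(22) = 3.
Stack B, S = {1, 6, 8}:
G(0) = 0
G(1) = mex{0} = 1
G(2) = mex{1} = 0
G(3) = mex{0} = 1
G(4) = mex{1} = 0
G(5) = mex{0} = 1
G(6) = mex{1,0} = 2
G(7) = mex{2,1} = 0
G(8) = mex{0,0,0} = 1
G(9) = mex{1,1,1} = 0
G(10) = mex{0,0,0} = 1
G(11) = mex{1,1,1} = 0
G(12) = mex{0,2,0} = 1
G(13) = mex{1,0,1} = 2
G(14) = mex{2,1,2} = 0
G(15) = mex{0,0,0} = 1
G(16) = mex{1,1,1} = 0
G(17) = mex{0,0,0} = 1
G_B(17) = 1.
Combined Grundy value = 3 ⊕ 1 = 2.

2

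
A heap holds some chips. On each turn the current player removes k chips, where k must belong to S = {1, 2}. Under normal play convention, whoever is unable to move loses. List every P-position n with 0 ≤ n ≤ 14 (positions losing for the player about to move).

G(0) = 0
G(1) = mex{0} = 1
G(2) = mex{1,0} = 2
G(3) = mex{2,1} = 0
G(4) = mex{0,2} = 1
G(5) = mex{1,0} = 2
G(6) = mex{2,1} = 0
G(7) = mex{0,2} = 1
G(8) = mex{1,0} = 2
G(9) = mex{2,1} = 0
G(10) = mex{0,2} = 1
G(11) = mex{1,0} = 2
G(12) = mex{2,1} = 0
G(13) = mex{0,2} = 1
G(14) = mex{1,0} = 2
P-positions are exactly the n with G(n) = 0.

0, 3, 6, 9, 12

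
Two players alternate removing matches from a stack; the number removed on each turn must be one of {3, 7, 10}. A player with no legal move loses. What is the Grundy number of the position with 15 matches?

0

G(0) = 0
G(1) = mex{} = 0
G(2) = mex{} = 0
G(3) = mex{0} = 1
G(4) = mex{0} = 1
G(5) = mex{0} = 1
G(6) = mex{1} = 0
G(7) = mex{1,0} = 2
G(8) = mex{1,0} = 2
G(9) = mex{0,0} = 1
G(10) = mex{2,1,0} = 3
G(11) = mex{2,1,0} = 3
G(12) = mex{1,1,0} = 2
G(13) = mex{3,0,1} = 2
G(14) = mex{3,2,1} = 0
G(15) = mex{2,2,1} = 0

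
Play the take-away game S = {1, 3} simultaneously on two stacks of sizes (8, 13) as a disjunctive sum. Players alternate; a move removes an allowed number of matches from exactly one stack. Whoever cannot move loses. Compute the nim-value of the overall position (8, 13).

1

All stacks use S = {1, 3}:
n :  0  1  2  3  4  5  6  7  8  9 10 11 12 13
G :  0  1  0  1  0  1  0  1  0  1  0  1  0  1
Stack A: G(8) = 0.
Stack B: G(13) = 1.
Combined Grundy value = 0 ⊕ 1 = 1.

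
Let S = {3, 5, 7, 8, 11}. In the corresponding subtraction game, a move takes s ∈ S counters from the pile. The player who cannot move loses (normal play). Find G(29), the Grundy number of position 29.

0

G(0) = 0
G(1) = mex{} = 0
G(2) = mex{} = 0
G(3) = mex{0} = 1
G(4) = mex{0} = 1
G(5) = mex{0,0} = 1
G(6) = mex{1,0} = 2
G(7) = mex{1,0,0} = 2
G(8) = mex{1,1,0,0} = 2
G(9) = mex{2,1,0,0} = 3
G(10) = mex{2,1,1,0} = 3
G(11) = mex{2,2,1,1,0} = 3
G(12) = mex{3,2,1,1,0} = 4
G(13) = mex{3,2,2,1,0} = 4
G(14) = mex{3,3,2,2,1} = 0
G(15) = mex{4,3,2,2,1} = 0
G(16) = mex{4,3,3,2,1} = 0
G(17) = mex{0,4,3,3,2} = 1
G(18) = mex{0,4,3,3,2} = 1
G(19) = mex{0,0,4,3,2} = 1
G(20) = mex{1,0,4,4,3} = 2
G(21) = mex{1,0,0,4,3} = 2
G(22) = mex{1,1,0,0,3} = 2
G(23) = mex{2,1,0,0,4} = 3
G(24) = mex{2,1,1,0,4} = 3
G(25) = mex{2,2,1,1,0} = 3
G(26) = mex{3,2,1,1,0} = 4
G(27) = mex{3,2,2,1,0} = 4
G(28) = mex{3,3,2,2,1} = 0
G(29) = mex{4,3,2,2,1} = 0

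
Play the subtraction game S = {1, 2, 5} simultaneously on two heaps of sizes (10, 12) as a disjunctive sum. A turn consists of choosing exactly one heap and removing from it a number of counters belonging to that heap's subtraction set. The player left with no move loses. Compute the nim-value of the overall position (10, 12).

1

All heaps use S = {1, 2, 5}:
n :  0  1  2  3  4  5  6  7  8  9 10 11 12
G :  0  1  2  0  1  2  0  1  2  0  1  2  0
Heap A: G(10) = 1.
Heap B: G(12) = 0.
Combined Grundy value = 1 ⊕ 0 = 1.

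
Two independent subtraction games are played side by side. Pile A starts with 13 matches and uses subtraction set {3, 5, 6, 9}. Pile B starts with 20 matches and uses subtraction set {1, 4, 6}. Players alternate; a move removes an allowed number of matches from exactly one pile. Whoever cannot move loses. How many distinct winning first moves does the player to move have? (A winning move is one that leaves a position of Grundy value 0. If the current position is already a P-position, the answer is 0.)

Pile A, S = {3, 5, 6, 9}:
n :  0  1  2  3  4  5  6  7  8  9 10 11 12 13
G :  0  0  0  1  1  1  2  2  2  3  3  3  0  0
G_A(13) = 0.
Pile B, S = {1, 4, 6}:
n :  0  1  2  3  4  5  6  7  8  9 10 11 12 13 14 15 16 17 18 19 20
G :  0  1  0  1  2  0  1  0  1  2  0  1  0  1  2  0  1  0  1  2  0
G_B(20) = 0.
Combined Grundy value = 0 ⊕ 0 = 0.
A winning move leaves total XOR = 0, i.e. changes one component's Grundy value g to g ⊕ X where X is the current total.
Pile A: target g' = 0⊕0 = 0, but every legal move changes the Grundy value (mex property), so 0 moves.
Pile B: target g' = 0⊕0 = 0, but every legal move changes the Grundy value (mex property), so 0 moves.

0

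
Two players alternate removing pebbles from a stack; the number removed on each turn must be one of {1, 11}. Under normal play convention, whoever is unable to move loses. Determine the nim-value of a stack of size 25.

G(0) = 0
G(1) = mex{0} = 1
G(2) = mex{1} = 0
G(3) = mex{0} = 1
G(4) = mex{1} = 0
G(5) = mex{0} = 1
G(6) = mex{1} = 0
G(7) = mex{0} = 1
G(8) = mex{1} = 0
G(9) = mex{0} = 1
G(10) = mex{1} = 0
G(11) = mex{0,0} = 1
G(12) = mex{1,1} = 0
G(13) = mex{0,0} = 1
G(14) = mex{1,1} = 0
G(15) = mex{0,0} = 1
G(16) = mex{1,1} = 0
G(17) = mex{0,0} = 1
G(18) = mex{1,1} = 0
G(19) = mex{0,0} = 1
G(20) = mex{1,1} = 0
G(21) = mex{0,0} = 1
G(22) = mex{1,1} = 0
G(23) = mex{0,0} = 1
G(24) = mex{1,1} = 0
G(25) = mex{0,0} = 1

1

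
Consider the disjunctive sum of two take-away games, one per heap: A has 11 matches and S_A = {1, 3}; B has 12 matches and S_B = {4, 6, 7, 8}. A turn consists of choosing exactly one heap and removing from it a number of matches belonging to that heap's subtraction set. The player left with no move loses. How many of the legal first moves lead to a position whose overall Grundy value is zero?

5

Heap A, S = {1, 3}:
G(0) = 0
G(1) = mex{0} = 1
G(2) = mex{1} = 0
G(3) = mex{0,0} = 1
G(4) = mex{1,1} = 0
G(5) = mex{0,0} = 1
G(6) = mex{1,1} = 0
G(7) = mex{0,0} = 1
G(8) = mex{1,1} = 0
G(9) = mex{0,0} = 1
G(10) = mex{1,1} = 0
G(11) = mex{0,0} = 1
G_A(11) = 1.
Heap B, S = {4, 6, 7, 8}:
G(0) = 0
G(1) = mex{} = 0
G(2) = mex{} = 0
G(3) = mex{} = 0
G(4) = mex{0} = 1
G(5) = mex{0} = 1
G(6) = mex{0,0} = 1
G(7) = mex{0,0,0} = 1
G(8) = mex{1,0,0,0} = 2
G(9) = mex{1,0,0,0} = 2
G(10) = mex{1,1,0,0} = 2
G(11) = mex{1,1,1,0} = 2
G(12) = mex{2,1,1,1} = 0
G_B(12) = 0.
Combined Grundy value = 1 ⊕ 0 = 1.
A winning move leaves total XOR = 0, i.e. changes one component's Grundy value g to g ⊕ X where X is the current total.
Heap A: need g' = 1⊕1 = 0. Options: 11−1→G=0, 11−3→G=0. Hits: 2.
Heap B: need g' = 0⊕1 = 1. Options: 12−4→G=2, 12−6→G=1, 12−7→G=1, 12−8→G=1. Hits: 3.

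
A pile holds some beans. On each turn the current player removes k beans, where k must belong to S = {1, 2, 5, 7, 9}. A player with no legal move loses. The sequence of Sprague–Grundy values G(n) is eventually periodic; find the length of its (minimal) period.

G(0) = 0
G(1) = mex{0} = 1
G(2) = mex{1,0} = 2
G(3) = mex{2,1} = 0
G(4) = mex{0,2} = 1
G(5) = mex{1,0,0} = 2
G(6) = mex{2,1,1} = 0
G(7) = mex{0,2,2,0} = 1
G(8) = mex{1,0,0,1} = 2
G(9) = mex{2,1,1,2,0} = 3
G(10) = mex{3,2,2,0,1} = 4
G(11) = mex{4,3,0,1,2} = 5
G(12) = mex{5,4,1,2,0} = 3
G(13) = mex{3,5,2,0,1} = 4
G(14) = mex{4,3,3,1,2} = 0
G(15) = mex{0,4,4,2,0} = 1
G(16) = mex{1,0,5,3,1} = 2
G(17) = mex{2,1,3,4,2} = 0
G(18) = mex{0,2,4,5,3} = 1
G(19) = mex{1,0,0,3,4} = 2
G(20) = mex{2,1,1,4,5} = 0
G(21) = mex{0,2,2,0,3} = 1
G(22) = mex{1,0,0,1,4} = 2
G(23) = mex{2,1,1,2,0} = 3
G(24) = mex{3,2,2,0,1} = 4
G(25) = mex{4,3,0,1,2} = 5
G(26) = mex{5,4,1,2,0} = 3
G(27) = mex{3,5,2,0,1} = 4
G(28) = mex{4,3,3,1,2} = 0
G(29) = mex{0,4,4,2,0} = 1
G(n+14) = G(n) holds for n = 0,…,8 (a full window of length max(S) = 9), so the sequence is purely periodic with period 14.

14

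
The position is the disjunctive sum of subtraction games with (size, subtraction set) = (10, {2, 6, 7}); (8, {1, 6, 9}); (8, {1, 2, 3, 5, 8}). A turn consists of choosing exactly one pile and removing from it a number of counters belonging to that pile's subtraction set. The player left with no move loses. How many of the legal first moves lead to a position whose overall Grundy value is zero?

1

Pile A, S = {2, 6, 7}:
G(0) = 0
G(1) = mex{} = 0
G(2) = mex{0} = 1
G(3) = mex{0} = 1
G(4) = mex{1} = 0
G(5) = mex{1} = 0
G(6) = mex{0,0} = 1
G(7) = mex{0,0,0} = 1
G(8) = mex{1,1,0} = 2
G(9) = mex{1,1,1} = 0
G(10) = mex{2,0,1} = 3
G_A(10) = 3.
Pile B, S = {1, 6, 9}:
G(0) = 0
G(1) = mex{0} = 1
G(2) = mex{1} = 0
G(3) = mex{0} = 1
G(4) = mex{1} = 0
G(5) = mex{0} = 1
G(6) = mex{1,0} = 2
G(7) = mex{2,1} = 0
G(8) = mex{0,0} = 1
G_B(8) = 1.
Pile C, S = {1, 2, 3, 5, 8}:
G(0) = 0
G(1) = mex{0} = 1
G(2) = mex{1,0} = 2
G(3) = mex{2,1,0} = 3
G(4) = mex{3,2,1} = 0
G(5) = mex{0,3,2,0} = 1
G(6) = mex{1,0,3,1} = 2
G(7) = mex{2,1,0,2} = 3
G(8) = mex{3,2,1,3,0} = 4
G_C(8) = 4.
Combined Grundy value = 3 ⊕ 1 ⊕ 4 = 6.
A winning move leaves total XOR = 0, i.e. changes one component's Grundy value g to g ⊕ X where X is the current total.
Pile A: need g' = 3⊕6 = 5. Options: 10−2→G=2, 10−6→G=0, 10−7→G=1. Hits: 0.
Pile B: need g' = 1⊕6 = 7. Options: 8−1→G=0, 8−6→G=0. Hits: 0.
Pile C: need g' = 4⊕6 = 2. Options: 8−1→G=3, 8−2→G=2, 8−3→G=1, 8−5→G=3, 8−8→G=0. Hits: 1.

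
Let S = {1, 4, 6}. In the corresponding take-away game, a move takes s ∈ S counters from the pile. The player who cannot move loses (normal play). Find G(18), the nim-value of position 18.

G(0) = 0
G(1) = mex{0} = 1
G(2) = mex{1} = 0
G(3) = mex{0} = 1
G(4) = mex{1,0} = 2
G(5) = mex{2,1} = 0
G(6) = mex{0,0,0} = 1
G(7) = mex{1,1,1} = 0
G(8) = mex{0,2,0} = 1
G(9) = mex{1,0,1} = 2
G(10) = mex{2,1,2} = 0
G(11) = mex{0,0,0} = 1
G(12) = mex{1,1,1} = 0
G(13) = mex{0,2,0} = 1
G(14) = mex{1,0,1} = 2
G(15) = mex{2,1,2} = 0
G(16) = mex{0,0,0} = 1
G(17) = mex{1,1,1} = 0
G(18) = mex{0,2,0} = 1

1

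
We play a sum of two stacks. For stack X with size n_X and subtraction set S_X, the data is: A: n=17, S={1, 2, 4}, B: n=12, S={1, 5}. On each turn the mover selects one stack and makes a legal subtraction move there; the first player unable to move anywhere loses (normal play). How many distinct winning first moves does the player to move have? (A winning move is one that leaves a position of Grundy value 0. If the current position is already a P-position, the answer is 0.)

Stack A, S = {1, 2, 4}:
G(0) = 0
G(1) = mex{0} = 1
G(2) = mex{1,0} = 2
G(3) = mex{2,1} = 0
G(4) = mex{0,2,0} = 1
G(5) = mex{1,0,1} = 2
G(6) = mex{2,1,2} = 0
G(7) = mex{0,2,0} = 1
G(8) = mex{1,0,1} = 2
G(9) = mex{2,1,2} = 0
G(10) = mex{0,2,0} = 1
G(11) = mex{1,0,1} = 2
G(12) = mex{2,1,2} = 0
G(13) = mex{0,2,0} = 1
G(14) = mex{1,0,1} = 2
G(15) = mex{2,1,2} = 0
G(16) = mex{0,2,0} = 1
G(17) = mex{1,0,1} = 2
G_A(17) = 2.
Stack B, S = {1, 5}:
n :  0  1  2  3  4  5  6  7  8  9 10 11 12
G :  0  1  0  1  0  1  0  1  0  1  0  1  0
G_B(12) = 0.
Combined Grundy value = 2 ⊕ 0 = 2.
A winning move leaves total XOR = 0, i.e. changes one component's Grundy value g to g ⊕ X where X is the current total.
Stack A: need g' = 2⊕2 = 0. Options: 17−1→G=1, 17−2→G=0, 17−4→G=1. Hits: 1.
Stack B: need g' = 0⊕2 = 2. Options: 12−1→G=1, 12−5→G=1. Hits: 0.

1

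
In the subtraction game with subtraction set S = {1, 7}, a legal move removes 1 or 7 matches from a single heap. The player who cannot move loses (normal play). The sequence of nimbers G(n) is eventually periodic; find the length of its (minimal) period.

n :  0  1  2  3  4  5  6  7  8  9 10 11 12 13 14
G :  0  1  0  1  0  1  0  1  0  1  0  1  0  1  0
G(n+2) = G(n) holds for n = 0,…,6 (a full window of length max(S) = 7), so the sequence is purely periodic with period 2.

2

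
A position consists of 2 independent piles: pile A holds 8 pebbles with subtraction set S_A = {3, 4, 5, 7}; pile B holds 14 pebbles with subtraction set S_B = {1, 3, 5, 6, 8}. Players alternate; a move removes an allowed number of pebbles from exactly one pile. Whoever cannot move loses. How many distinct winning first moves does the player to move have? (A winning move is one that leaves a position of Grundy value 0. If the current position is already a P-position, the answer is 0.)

5

Pile A, S = {3, 4, 5, 7}:
G(0) = 0
G(1) = mex{} = 0
G(2) = mex{} = 0
G(3) = mex{0} = 1
G(4) = mex{0,0} = 1
G(5) = mex{0,0,0} = 1
G(6) = mex{1,0,0} = 2
G(7) = mex{1,1,0,0} = 2
G(8) = mex{1,1,1,0} = 2
G_A(8) = 2.
Pile B, S = {1, 3, 5, 6, 8}:
n :  0  1  2  3  4  5  6  7  8  9 10 11 12 13 14
G :  0  1  0  1  0  1  2  3  2  3  2  0  1  0  1
G_B(14) = 1.
Combined Grundy value = 2 ⊕ 1 = 3.
A winning move leaves total XOR = 0, i.e. changes one component's Grundy value g to g ⊕ X where X is the current total.
Pile A: need g' = 2⊕3 = 1. Options: 8−3→G=1, 8−4→G=1, 8−5→G=1, 8−7→G=0. Hits: 3.
Pile B: need g' = 1⊕3 = 2. Options: 14−1→G=0, 14−3→G=0, 14−5→G=3, 14−6→G=2, 14−8→G=2. Hits: 2.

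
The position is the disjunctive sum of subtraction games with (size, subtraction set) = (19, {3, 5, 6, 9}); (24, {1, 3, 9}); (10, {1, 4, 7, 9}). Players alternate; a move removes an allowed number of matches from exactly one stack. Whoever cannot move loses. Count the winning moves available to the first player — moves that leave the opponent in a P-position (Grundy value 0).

Stack A, S = {3, 5, 6, 9}:
G(0) = 0
G(1) = mex{} = 0
G(2) = mex{} = 0
G(3) = mex{0} = 1
G(4) = mex{0} = 1
G(5) = mex{0,0} = 1
G(6) = mex{1,0,0} = 2
G(7) = mex{1,0,0} = 2
G(8) = mex{1,1,0} = 2
G(9) = mex{2,1,1,0} = 3
G(10) = mex{2,1,1,0} = 3
G(11) = mex{2,2,1,0} = 3
G(12) = mex{3,2,2,1} = 0
G(13) = mex{3,2,2,1} = 0
G(14) = mex{3,3,2,1} = 0
G(15) = mex{0,3,3,2} = 1
G(16) = mex{0,3,3,2} = 1
G(17) = mex{0,0,3,2} = 1
G(18) = mex{1,0,0,3} = 2
G(19) = mex{1,0,0,3} = 2
G_A(19) = 2.
Stack B, S = {1, 3, 9}:
G(0) = 0
G(1) = mex{0} = 1
G(2) = mex{1} = 0
G(3) = mex{0,0} = 1
G(4) = mex{1,1} = 0
G(5) = mex{0,0} = 1
G(6) = mex{1,1} = 0
G(7) = mex{0,0} = 1
G(8) = mex{1,1} = 0
G(9) = mex{0,0,0} = 1
G(10) = mex{1,1,1} = 0
G(11) = mex{0,0,0} = 1
G(12) = mex{1,1,1} = 0
G(13) = mex{0,0,0} = 1
G(14) = mex{1,1,1} = 0
G(15) = mex{0,0,0} = 1
G(16) = mex{1,1,1} = 0
G(17) = mex{0,0,0} = 1
G(18) = mex{1,1,1} = 0
G(19) = mex{0,0,0} = 1
G(20) = mex{1,1,1} = 0
G(21) = mex{0,0,0} = 1
G(22) = mex{1,1,1} = 0
G(23) = mex{0,0,0} = 1
G(24) = mex{1,1,1} = 0
G_B(24) = 0.
Stack C, S = {1, 4, 7, 9}:
G(0) = 0
G(1) = mex{0} = 1
G(2) = mex{1} = 0
G(3) = mex{0} = 1
G(4) = mex{1,0} = 2
G(5) = mex{2,1} = 0
G(6) = mex{0,0} = 1
G(7) = mex{1,1,0} = 2
G(8) = mex{2,2,1} = 0
G(9) = mex{0,0,0,0} = 1
G(10) = mex{1,1,1,1} = 0
G_C(10) = 0.
Combined Grundy value = 2 ⊕ 0 ⊕ 0 = 2.
A winning move leaves total XOR = 0, i.e. changes one component's Grundy value g to g ⊕ X where X is the current total.
Stack A: need g' = 2⊕2 = 0. Options: 19−3→G=1, 19−5→G=0, 19−6→G=0, 19−9→G=3. Hits: 2.
Stack B: need g' = 0⊕2 = 2. Options: 24−1→G=1, 24−3→G=1, 24−9→G=1. Hits: 0.
Stack C: need g' = 0⊕2 = 2. Options: 10−1→G=1, 10−4→G=1, 10−7→G=1, 10−9→G=1. Hits: 0.

2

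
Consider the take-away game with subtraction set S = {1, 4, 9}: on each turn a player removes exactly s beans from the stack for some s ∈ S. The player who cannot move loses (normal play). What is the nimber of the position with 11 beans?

1

G(0) = 0
G(1) = mex{0} = 1
G(2) = mex{1} = 0
G(3) = mex{0} = 1
G(4) = mex{1,0} = 2
G(5) = mex{2,1} = 0
G(6) = mex{0,0} = 1
G(7) = mex{1,1} = 0
G(8) = mex{0,2} = 1
G(9) = mex{1,0,0} = 2
G(10) = mex{2,1,1} = 0
G(11) = mex{0,0,0} = 1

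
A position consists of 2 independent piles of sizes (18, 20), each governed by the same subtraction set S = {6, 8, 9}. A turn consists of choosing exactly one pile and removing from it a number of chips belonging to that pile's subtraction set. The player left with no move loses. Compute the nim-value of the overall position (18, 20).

0

All piles use S = {6, 8, 9}:
n :  0  1  2  3  4  5  6  7  8  9 10 11 12 13 14 15 16 17 18 19 20
G :  0  0  0  0  0  0  1  1  1  1  1  1  2  2  2  0  0  0  0  0  0
Pile A: G(18) = 0.
Pile B: G(20) = 0.
Combined Grundy value = 0 ⊕ 0 = 0.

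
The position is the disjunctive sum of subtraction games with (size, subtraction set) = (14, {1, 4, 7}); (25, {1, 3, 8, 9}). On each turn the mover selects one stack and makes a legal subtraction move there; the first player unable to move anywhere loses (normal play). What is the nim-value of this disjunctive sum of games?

Stack A, S = {1, 4, 7}:
G(0) = 0
G(1) = mex{0} = 1
G(2) = mex{1} = 0
G(3) = mex{0} = 1
G(4) = mex{1,0} = 2
G(5) = mex{2,1} = 0
G(6) = mex{0,0} = 1
G(7) = mex{1,1,0} = 2
G(8) = mex{2,2,1} = 0
G(9) = mex{0,0,0} = 1
G(10) = mex{1,1,1} = 0
G(11) = mex{0,2,2} = 1
G(12) = mex{1,0,0} = 2
G(13) = mex{2,1,1} = 0
G(14) = mex{0,0,2} = 1
G_A(14) = 1.
Stack B, S = {1, 3, 8, 9}:
n :  0  1  2  3  4  5  6  7  8  9 10 11 12 13 14 15 16 17 18 19 20 21 22 23 24 25
G :  0  1  0  1  0  1  0  1  2  3  2  3  2  3  2  3  0  1  0  1  0  1  0  1  2  3
G_B(25) = 3.
Combined Grundy value = 1 ⊕ 3 = 2.

2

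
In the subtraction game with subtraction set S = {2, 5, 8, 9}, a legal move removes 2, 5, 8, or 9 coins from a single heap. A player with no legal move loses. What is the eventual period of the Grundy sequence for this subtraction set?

17

G(0) = 0
G(1) = mex{} = 0
G(2) = mex{0} = 1
G(3) = mex{0} = 1
G(4) = mex{1} = 0
G(5) = mex{1,0} = 2
G(6) = mex{0,0} = 1
G(7) = mex{2,1} = 0
G(8) = mex{1,1,0} = 2
G(9) = mex{0,0,0,0} = 1
G(10) = mex{2,2,1,0} = 3
G(11) = mex{1,1,1,1} = 0
G(12) = mex{3,0,0,1} = 2
G(13) = mex{0,2,2,0} = 1
G(14) = mex{2,1,1,2} = 0
G(15) = mex{1,3,0,1} = 2
G(16) = mex{0,0,2,0} = 1
G(17) = mex{2,2,1,2} = 0
G(18) = mex{1,1,3,1} = 0
G(19) = mex{0,0,0,3} = 1
G(20) = mex{0,2,2,0} = 1
G(21) = mex{1,1,1,2} = 0
G(22) = mex{1,0,0,1} = 2
G(23) = mex{0,0,2,0} = 1
G(24) = mex{2,1,1,2} = 0
G(25) = mex{1,1,0,1} = 2
G(26) = mex{0,0,0,0} = 1
G(27) = mex{2,2,1,0} = 3
G(28) = mex{1,1,1,1} = 0
G(29) = mex{3,0,0,1} = 2
G(30) = mex{0,2,2,0} = 1
G(31) = mex{2,1,1,2} = 0
G(32) = mex{1,3,0,1} = 2
G(33) = mex{0,0,2,0} = 1
G(34) = mex{2,2,1,2} = 0
G(35) = mex{1,1,3,1} = 0
G(n+17) = G(n) holds for n = 0,…,8 (a full window of length max(S) = 9), so the sequence is purely periodic with period 17.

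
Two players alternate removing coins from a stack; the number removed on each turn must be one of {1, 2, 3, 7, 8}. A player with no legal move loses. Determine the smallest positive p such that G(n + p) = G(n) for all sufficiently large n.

n :  0  1  2  3  4  5  6  7  8  9 10 11 12 13 14 15 16 17 18 19
G :  0  1  2  3  0  1  2  3  4  0  1  2  3  0  1  2  3  4  0  1
G(n+9) = G(n) holds for n = 0,…,7 (a full window of length max(S) = 8), so the sequence is purely periodic with period 9.

9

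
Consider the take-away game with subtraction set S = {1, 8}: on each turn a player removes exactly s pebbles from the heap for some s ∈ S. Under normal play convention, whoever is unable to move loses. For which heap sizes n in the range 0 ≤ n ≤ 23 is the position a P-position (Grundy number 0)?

n :  0  1  2  3  4  5  6  7  8  9 10 11 12 13 14 15 16 17 18 19 20 21 22 23
G :  0  1  0  1  0  1  0  1  2  0  1  0  1  0  1  0  1  2  0  1  0  1  0  1
P-positions are exactly the n with G(n) = 0.

0, 2, 4, 6, 9, 11, 13, 15, 18, 20, 22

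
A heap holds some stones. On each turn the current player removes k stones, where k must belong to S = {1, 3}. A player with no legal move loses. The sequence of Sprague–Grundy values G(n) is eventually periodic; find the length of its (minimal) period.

2

n :  0  1  2  3  4  5  6  7  8  9 10 11 12 13 14
G :  0  1  0  1  0  1  0  1  0  1  0  1  0  1  0
G(n+2) = G(n) holds for n = 0,…,2 (a full window of length max(S) = 3), so the sequence is purely periodic with period 2.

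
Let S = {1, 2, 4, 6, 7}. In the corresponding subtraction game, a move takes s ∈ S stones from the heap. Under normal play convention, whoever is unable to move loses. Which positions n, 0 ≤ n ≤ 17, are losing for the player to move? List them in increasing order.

0, 3, 8, 11, 16

G(0) = 0
G(1) = mex{0} = 1
G(2) = mex{1,0} = 2
G(3) = mex{2,1} = 0
G(4) = mex{0,2,0} = 1
G(5) = mex{1,0,1} = 2
G(6) = mex{2,1,2,0} = 3
G(7) = mex{3,2,0,1,0} = 4
G(8) = mex{4,3,1,2,1} = 0
G(9) = mex{0,4,2,0,2} = 1
G(10) = mex{1,0,3,1,0} = 2
G(11) = mex{2,1,4,2,1} = 0
G(12) = mex{0,2,0,3,2} = 1
G(13) = mex{1,0,1,4,3} = 2
G(14) = mex{2,1,2,0,4} = 3
G(15) = mex{3,2,0,1,0} = 4
G(16) = mex{4,3,1,2,1} = 0
G(17) = mex{0,4,2,0,2} = 1
P-positions are exactly the n with G(n) = 0.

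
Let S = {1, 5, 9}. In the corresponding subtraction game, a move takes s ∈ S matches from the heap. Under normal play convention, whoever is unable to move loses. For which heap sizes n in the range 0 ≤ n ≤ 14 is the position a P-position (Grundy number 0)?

n :  0  1  2  3  4  5  6  7  8  9 10 11 12 13 14
G :  0  1  0  1  0  1  0  1  0  1  0  1  0  1  0
P-positions are exactly the n with G(n) = 0.

0, 2, 4, 6, 8, 10, 12, 14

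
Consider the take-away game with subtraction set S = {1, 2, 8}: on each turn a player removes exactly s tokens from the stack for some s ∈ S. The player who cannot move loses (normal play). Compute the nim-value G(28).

1

n :  0  1  2  3  4  5  6  7  8  9 10 11 12 13 14 15 16 17 18 19 20 21 22 23 24 25 26 27 28
G :  0  1  2  0  1  2  0  1  2  0  1  2  0  1  2  0  1  2  0  1  2  0  1  2  0  1  2  0  1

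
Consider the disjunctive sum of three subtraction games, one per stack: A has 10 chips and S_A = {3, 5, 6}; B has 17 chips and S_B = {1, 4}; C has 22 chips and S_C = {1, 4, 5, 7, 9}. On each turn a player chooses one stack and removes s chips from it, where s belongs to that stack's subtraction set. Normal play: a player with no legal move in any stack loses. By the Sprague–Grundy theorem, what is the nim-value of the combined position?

2

Stack A, S = {3, 5, 6}:
n :  0  1  2  3  4  5  6  7  8  9 10
G :  0  0  0  1  1  1  2  2  2  0  0
G_A(10) = 0.
Stack B, S = {1, 4}:
G(0) = 0
G(1) = mex{0} = 1
G(2) = mex{1} = 0
G(3) = mex{0} = 1
G(4) = mex{1,0} = 2
G(5) = mex{2,1} = 0
G(6) = mex{0,0} = 1
G(7) = mex{1,1} = 0
G(8) = mex{0,2} = 1
G(9) = mex{1,0} = 2
G(10) = mex{2,1} = 0
G(11) = mex{0,0} = 1
G(12) = mex{1,1} = 0
G(13) = mex{0,2} = 1
G(14) = mex{1,0} = 2
G(15) = mex{2,1} = 0
G(16) = mex{0,0} = 1
G(17) = mex{1,1} = 0
G_B(17) = 0.
Stack C, S = {1, 4, 5, 7, 9}:
G(0) = 0
G(1) = mex{0} = 1
G(2) = mex{1} = 0
G(3) = mex{0} = 1
G(4) = mex{1,0} = 2
G(5) = mex{2,1,0} = 3
G(6) = mex{3,0,1} = 2
G(7) = mex{2,1,0,0} = 3
G(8) = mex{3,2,1,1} = 0
G(9) = mex{0,3,2,0,0} = 1
G(10) = mex{1,2,3,1,1} = 0
G(11) = mex{0,3,2,2,0} = 1
G(12) = mex{1,0,3,3,1} = 2
G(13) = mex{2,1,0,2,2} = 3
G(14) = mex{3,0,1,3,3} = 2
G(15) = mex{2,1,0,0,2} = 3
G(16) = mex{3,2,1,1,3} = 0
G(17) = mex{0,3,2,0,0} = 1
G(18) = mex{1,2,3,1,1} = 0
G(19) = mex{0,3,2,2,0} = 1
G(20) = mex{1,0,3,3,1} = 2
G(21) = mex{2,1,0,2,2} = 3
G(22) = mex{3,0,1,3,3} = 2
G_C(22) = 2.
Combined Grundy value = 0 ⊕ 0 ⊕ 2 = 2.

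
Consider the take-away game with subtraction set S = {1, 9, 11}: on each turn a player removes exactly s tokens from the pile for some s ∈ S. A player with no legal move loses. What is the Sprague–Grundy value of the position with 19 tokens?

G(0) = 0
G(1) = mex{0} = 1
G(2) = mex{1} = 0
G(3) = mex{0} = 1
G(4) = mex{1} = 0
G(5) = mex{0} = 1
G(6) = mex{1} = 0
G(7) = mex{0} = 1
G(8) = mex{1} = 0
G(9) = mex{0,0} = 1
G(10) = mex{1,1} = 0
G(11) = mex{0,0,0} = 1
G(12) = mex{1,1,1} = 0
G(13) = mex{0,0,0} = 1
G(14) = mex{1,1,1} = 0
G(15) = mex{0,0,0} = 1
G(16) = mex{1,1,1} = 0
G(17) = mex{0,0,0} = 1
G(18) = mex{1,1,1} = 0
G(19) = mex{0,0,0} = 1

1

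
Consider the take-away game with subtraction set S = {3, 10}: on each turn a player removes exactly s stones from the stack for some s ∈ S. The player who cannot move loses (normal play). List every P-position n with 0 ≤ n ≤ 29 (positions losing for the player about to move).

0, 1, 2, 6, 7, 8, 13, 14, 15, 19, 20, 21, 26, 27, 28

G(0) = 0
G(1) = mex{} = 0
G(2) = mex{} = 0
G(3) = mex{0} = 1
G(4) = mex{0} = 1
G(5) = mex{0} = 1
G(6) = mex{1} = 0
G(7) = mex{1} = 0
G(8) = mex{1} = 0
G(9) = mex{0} = 1
G(10) = mex{0,0} = 1
G(11) = mex{0,0} = 1
G(12) = mex{1,0} = 2
G(13) = mex{1,1} = 0
G(14) = mex{1,1} = 0
G(15) = mex{2,1} = 0
G(16) = mex{0,0} = 1
G(17) = mex{0,0} = 1
G(18) = mex{0,0} = 1
G(19) = mex{1,1} = 0
G(20) = mex{1,1} = 0
G(21) = mex{1,1} = 0
G(22) = mex{0,2} = 1
G(23) = mex{0,0} = 1
G(24) = mex{0,0} = 1
G(25) = mex{1,0} = 2
G(26) = mex{1,1} = 0
G(27) = mex{1,1} = 0
G(28) = mex{2,1} = 0
G(29) = mex{0,0} = 1
P-positions are exactly the n with G(n) = 0.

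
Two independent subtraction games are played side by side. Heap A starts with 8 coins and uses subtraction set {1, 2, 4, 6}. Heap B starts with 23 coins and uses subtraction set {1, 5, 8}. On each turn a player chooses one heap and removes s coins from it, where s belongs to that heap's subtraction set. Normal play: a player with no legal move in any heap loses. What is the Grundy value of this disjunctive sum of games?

2

Heap A, S = {1, 2, 4, 6}:
G(0) = 0
G(1) = mex{0} = 1
G(2) = mex{1,0} = 2
G(3) = mex{2,1} = 0
G(4) = mex{0,2,0} = 1
G(5) = mex{1,0,1} = 2
G(6) = mex{2,1,2,0} = 3
G(7) = mex{3,2,0,1} = 4
G(8) = mex{4,3,1,2} = 0
G_A(8) = 0.
Heap B, S = {1, 5, 8}:
G(0) = 0
G(1) = mex{0} = 1
G(2) = mex{1} = 0
G(3) = mex{0} = 1
G(4) = mex{1} = 0
G(5) = mex{0,0} = 1
G(6) = mex{1,1} = 0
G(7) = mex{0,0} = 1
G(8) = mex{1,1,0} = 2
G(9) = mex{2,0,1} = 3
G(10) = mex{3,1,0} = 2
G(11) = mex{2,0,1} = 3
G(12) = mex{3,1,0} = 2
G(13) = mex{2,2,1} = 0
G(14) = mex{0,3,0} = 1
G(15) = mex{1,2,1} = 0
G(16) = mex{0,3,2} = 1
G(17) = mex{1,2,3} = 0
G(18) = mex{0,0,2} = 1
G(19) = mex{1,1,3} = 0
G(20) = mex{0,0,2} = 1
G(21) = mex{1,1,0} = 2
G(22) = mex{2,0,1} = 3
G(23) = mex{3,1,0} = 2
G_B(23) = 2.
Combined Grundy value = 0 ⊕ 2 = 2.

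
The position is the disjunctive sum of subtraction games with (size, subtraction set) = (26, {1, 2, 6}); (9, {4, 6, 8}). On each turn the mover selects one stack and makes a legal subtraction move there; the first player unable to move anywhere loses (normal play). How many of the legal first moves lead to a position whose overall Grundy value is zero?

0

Stack A, S = {1, 2, 6}:
G(0) = 0
G(1) = mex{0} = 1
G(2) = mex{1,0} = 2
G(3) = mex{2,1} = 0
G(4) = mex{0,2} = 1
G(5) = mex{1,0} = 2
G(6) = mex{2,1,0} = 3
G(7) = mex{3,2,1} = 0
G(8) = mex{0,3,2} = 1
G(9) = mex{1,0,0} = 2
G(10) = mex{2,1,1} = 0
G(11) = mex{0,2,2} = 1
G(12) = mex{1,0,3} = 2
G(13) = mex{2,1,0} = 3
G(14) = mex{3,2,1} = 0
G(15) = mex{0,3,2} = 1
G(16) = mex{1,0,0} = 2
G(17) = mex{2,1,1} = 0
G(18) = mex{0,2,2} = 1
G(19) = mex{1,0,3} = 2
G(20) = mex{2,1,0} = 3
G(21) = mex{3,2,1} = 0
G(22) = mex{0,3,2} = 1
G(23) = mex{1,0,0} = 2
G(24) = mex{2,1,1} = 0
G(25) = mex{0,2,2} = 1
G(26) = mex{1,0,3} = 2
G_A(26) = 2.
Stack B, S = {4, 6, 8}:
G(0) = 0
G(1) = mex{} = 0
G(2) = mex{} = 0
G(3) = mex{} = 0
G(4) = mex{0} = 1
G(5) = mex{0} = 1
G(6) = mex{0,0} = 1
G(7) = mex{0,0} = 1
G(8) = mex{1,0,0} = 2
G(9) = mex{1,0,0} = 2
G_B(9) = 2.
Combined Grundy value = 2 ⊕ 2 = 0.
A winning move leaves total XOR = 0, i.e. changes one component's Grundy value g to g ⊕ X where X is the current total.
Stack A: target g' = 2⊕0 = 2, but every legal move changes the Grundy value (mex property), so 0 moves.
Stack B: target g' = 2⊕0 = 2, but every legal move changes the Grundy value (mex property), so 0 moves.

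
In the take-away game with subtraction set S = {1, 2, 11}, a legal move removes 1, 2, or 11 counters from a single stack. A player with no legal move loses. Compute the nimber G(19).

n :  0  1  2  3  4  5  6  7  8  9 10 11 12 13 14 15 16 17 18 19
G :  0  1  2  0  1  2  0  1  2  0  1  2  0  1  2  0  1  2  0  1

1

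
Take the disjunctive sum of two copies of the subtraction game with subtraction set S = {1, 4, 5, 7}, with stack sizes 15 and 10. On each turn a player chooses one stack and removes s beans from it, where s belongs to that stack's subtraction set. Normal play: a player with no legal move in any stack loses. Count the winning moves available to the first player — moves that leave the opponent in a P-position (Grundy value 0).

All stacks use S = {1, 4, 5, 7}:
n :  0  1  2  3  4  5  6  7  8  9 10 11 12 13 14 15
G :  0  1  0  1  2  3  2  3  0  1  0  1  2  3  2  3
Stack A: G(15) = 3.
Stack B: G(10) = 0.
Combined Grundy value = 3 ⊕ 0 = 3.
A winning move leaves total XOR = 0, i.e. changes one component's Grundy value g to g ⊕ X where X is the current total.
Stack A: need g' = 3⊕3 = 0. Options: 15−1→G=2, 15−4→G=1, 15−5→G=0, 15−7→G=0. Hits: 2.
Stack B: need g' = 0⊕3 = 3. Options: 10−1→G=1, 10−4→G=2, 10−5→G=3, 10−7→G=1. Hits: 1.

3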